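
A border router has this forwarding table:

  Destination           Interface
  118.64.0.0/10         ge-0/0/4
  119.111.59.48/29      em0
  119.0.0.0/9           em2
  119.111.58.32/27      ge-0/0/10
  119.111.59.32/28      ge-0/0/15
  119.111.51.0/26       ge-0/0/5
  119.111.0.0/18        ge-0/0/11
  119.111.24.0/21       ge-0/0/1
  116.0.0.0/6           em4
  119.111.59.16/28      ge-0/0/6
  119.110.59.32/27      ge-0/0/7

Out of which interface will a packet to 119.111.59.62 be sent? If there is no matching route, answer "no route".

Routes whose prefix contains 119.111.59.62:
  116.0.0.0/6 (116.0.0.0 - 119.255.255.255) -> em4
  119.0.0.0/9 (119.0.0.0 - 119.127.255.255) -> em2
  119.111.0.0/18 (119.111.0.0 - 119.111.63.255) -> ge-0/0/11
More-specific entries that do NOT match:
  119.111.59.48/29 (119.111.59.48 - 119.111.59.55) does not contain 119.111.59.62
  119.111.59.32/28 (119.111.59.32 - 119.111.59.47) does not contain 119.111.59.62
  119.111.59.16/28 (119.111.59.16 - 119.111.59.31) does not contain 119.111.59.62
  119.111.58.32/27 (119.111.58.32 - 119.111.58.63) does not contain 119.111.59.62
  119.110.59.32/27 (119.110.59.32 - 119.110.59.63) does not contain 119.111.59.62
  119.111.51.0/26 (119.111.51.0 - 119.111.51.63) does not contain 119.111.59.62
  119.111.24.0/21 (119.111.24.0 - 119.111.31.255) does not contain 119.111.59.62
Longest matching prefix is /18 -> interface ge-0/0/11.

ge-0/0/11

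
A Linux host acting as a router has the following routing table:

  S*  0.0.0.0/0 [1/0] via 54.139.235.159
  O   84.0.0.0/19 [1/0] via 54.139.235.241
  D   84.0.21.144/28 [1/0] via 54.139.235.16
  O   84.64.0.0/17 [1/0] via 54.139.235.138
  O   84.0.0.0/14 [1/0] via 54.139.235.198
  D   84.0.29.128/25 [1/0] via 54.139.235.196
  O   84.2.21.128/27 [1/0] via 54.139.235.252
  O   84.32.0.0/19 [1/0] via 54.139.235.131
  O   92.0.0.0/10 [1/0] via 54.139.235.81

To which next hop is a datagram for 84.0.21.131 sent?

Routes whose prefix contains 84.0.21.131:
  0.0.0.0/0 (default, matches everything) -> 54.139.235.159
  84.0.0.0/14 (84.0.0.0 - 84.3.255.255) -> 54.139.235.198
  84.0.0.0/19 (84.0.0.0 - 84.0.31.255) -> 54.139.235.241
More-specific entries that do NOT match:
  84.0.21.144/28 (84.0.21.144 - 84.0.21.159) does not contain 84.0.21.131
  84.2.21.128/27 (84.2.21.128 - 84.2.21.159) does not contain 84.0.21.131
  84.0.29.128/25 (84.0.29.128 - 84.0.29.255) does not contain 84.0.21.131
Longest matching prefix is /19 -> next hop 54.139.235.241.

54.139.235.241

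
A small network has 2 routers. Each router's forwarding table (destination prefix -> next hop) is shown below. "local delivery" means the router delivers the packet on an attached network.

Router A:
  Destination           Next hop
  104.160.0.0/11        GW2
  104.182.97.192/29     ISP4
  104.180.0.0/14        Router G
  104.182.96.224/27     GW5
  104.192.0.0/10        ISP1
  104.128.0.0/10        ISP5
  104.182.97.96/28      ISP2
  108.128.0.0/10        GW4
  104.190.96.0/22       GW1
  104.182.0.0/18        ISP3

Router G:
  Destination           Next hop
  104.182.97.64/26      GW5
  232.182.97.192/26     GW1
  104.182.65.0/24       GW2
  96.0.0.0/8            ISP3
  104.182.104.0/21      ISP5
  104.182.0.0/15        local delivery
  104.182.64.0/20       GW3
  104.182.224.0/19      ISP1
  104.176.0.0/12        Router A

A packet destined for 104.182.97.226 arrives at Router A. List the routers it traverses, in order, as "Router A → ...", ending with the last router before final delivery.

At Router A: longest match for 104.182.97.226 is 104.180.0.0/14 -> Router G
At Router G: longest match for 104.182.97.226 is 104.182.0.0/15 -> local delivery

Router A → Router G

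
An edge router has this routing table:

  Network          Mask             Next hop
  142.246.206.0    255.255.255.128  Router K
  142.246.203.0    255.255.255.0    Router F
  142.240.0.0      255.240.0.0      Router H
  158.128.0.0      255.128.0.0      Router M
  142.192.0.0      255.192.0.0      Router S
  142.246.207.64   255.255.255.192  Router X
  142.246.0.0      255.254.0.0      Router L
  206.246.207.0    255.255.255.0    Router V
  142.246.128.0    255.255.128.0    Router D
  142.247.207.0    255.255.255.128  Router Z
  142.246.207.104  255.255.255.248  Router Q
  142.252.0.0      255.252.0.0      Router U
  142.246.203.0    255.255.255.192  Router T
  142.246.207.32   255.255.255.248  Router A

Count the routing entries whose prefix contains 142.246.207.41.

4

Prefixes containing 142.246.207.41:
  142.192.0.0/10 (142.192.0.0 - 142.255.255.255)
  142.240.0.0/12 (142.240.0.0 - 142.255.255.255)
  142.246.0.0/15 (142.246.0.0 - 142.247.255.255)
  142.246.128.0/17 (142.246.128.0 - 142.246.255.255)
Total matching entries: 4.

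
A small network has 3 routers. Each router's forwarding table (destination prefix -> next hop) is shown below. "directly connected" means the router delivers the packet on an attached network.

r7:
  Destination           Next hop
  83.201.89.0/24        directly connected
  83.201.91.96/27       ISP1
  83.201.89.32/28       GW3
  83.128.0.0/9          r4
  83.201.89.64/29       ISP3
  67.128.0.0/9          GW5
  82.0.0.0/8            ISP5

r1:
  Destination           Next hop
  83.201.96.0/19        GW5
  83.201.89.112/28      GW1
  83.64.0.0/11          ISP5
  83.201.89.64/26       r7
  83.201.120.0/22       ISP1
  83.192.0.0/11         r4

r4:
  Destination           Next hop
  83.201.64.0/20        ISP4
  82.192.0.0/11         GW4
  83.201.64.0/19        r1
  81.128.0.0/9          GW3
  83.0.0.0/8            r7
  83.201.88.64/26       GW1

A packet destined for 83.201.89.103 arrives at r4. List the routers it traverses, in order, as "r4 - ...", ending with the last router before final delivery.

r4 - r1 - r7

At r4: longest match for 83.201.89.103 is 83.201.64.0/19 -> r1
At r1: longest match for 83.201.89.103 is 83.201.89.64/26 -> r7
At r7: longest match for 83.201.89.103 is 83.201.89.0/24 -> directly connected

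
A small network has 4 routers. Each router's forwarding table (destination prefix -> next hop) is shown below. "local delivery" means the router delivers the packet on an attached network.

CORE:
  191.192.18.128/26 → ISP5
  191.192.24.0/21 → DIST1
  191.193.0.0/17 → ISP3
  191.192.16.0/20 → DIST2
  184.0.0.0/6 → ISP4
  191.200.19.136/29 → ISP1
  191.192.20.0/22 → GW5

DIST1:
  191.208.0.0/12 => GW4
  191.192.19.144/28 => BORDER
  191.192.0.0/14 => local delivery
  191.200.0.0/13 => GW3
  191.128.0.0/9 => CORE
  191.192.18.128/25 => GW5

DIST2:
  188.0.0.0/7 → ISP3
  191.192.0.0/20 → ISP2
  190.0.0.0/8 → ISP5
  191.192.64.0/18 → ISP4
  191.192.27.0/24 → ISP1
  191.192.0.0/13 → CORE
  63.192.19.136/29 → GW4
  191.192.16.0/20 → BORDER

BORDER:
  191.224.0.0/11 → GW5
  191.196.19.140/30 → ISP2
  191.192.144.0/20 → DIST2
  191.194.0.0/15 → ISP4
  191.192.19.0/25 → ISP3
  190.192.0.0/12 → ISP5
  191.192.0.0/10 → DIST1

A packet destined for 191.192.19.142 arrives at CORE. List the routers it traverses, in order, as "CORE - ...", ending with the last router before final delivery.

CORE - DIST2 - BORDER - DIST1

At CORE: longest match for 191.192.19.142 is 191.192.16.0/20 -> DIST2
At DIST2: longest match for 191.192.19.142 is 191.192.16.0/20 -> BORDER
At BORDER: longest match for 191.192.19.142 is 191.192.0.0/10 -> DIST1
At DIST1: longest match for 191.192.19.142 is 191.192.0.0/14 -> local delivery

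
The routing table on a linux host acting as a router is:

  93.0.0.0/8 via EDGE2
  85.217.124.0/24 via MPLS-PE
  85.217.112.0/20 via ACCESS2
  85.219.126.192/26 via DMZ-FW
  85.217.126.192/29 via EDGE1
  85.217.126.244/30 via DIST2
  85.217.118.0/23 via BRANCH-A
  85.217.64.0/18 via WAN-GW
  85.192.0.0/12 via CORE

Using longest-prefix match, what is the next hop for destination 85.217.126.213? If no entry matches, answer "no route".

ACCESS2

Routes whose prefix contains 85.217.126.213:
  85.217.64.0/18 (85.217.64.0 - 85.217.127.255) -> WAN-GW
  85.217.112.0/20 (85.217.112.0 - 85.217.127.255) -> ACCESS2
More-specific entries that do NOT match:
  85.217.126.244/30 (85.217.126.244 - 85.217.126.247) does not contain 85.217.126.213
  85.217.126.192/29 (85.217.126.192 - 85.217.126.199) does not contain 85.217.126.213
  85.219.126.192/26 (85.219.126.192 - 85.219.126.255) does not contain 85.217.126.213
  85.217.124.0/24 (85.217.124.0 - 85.217.124.255) does not contain 85.217.126.213
  85.217.118.0/23 (85.217.118.0 - 85.217.119.255) does not contain 85.217.126.213
Longest matching prefix is /20 -> next hop ACCESS2.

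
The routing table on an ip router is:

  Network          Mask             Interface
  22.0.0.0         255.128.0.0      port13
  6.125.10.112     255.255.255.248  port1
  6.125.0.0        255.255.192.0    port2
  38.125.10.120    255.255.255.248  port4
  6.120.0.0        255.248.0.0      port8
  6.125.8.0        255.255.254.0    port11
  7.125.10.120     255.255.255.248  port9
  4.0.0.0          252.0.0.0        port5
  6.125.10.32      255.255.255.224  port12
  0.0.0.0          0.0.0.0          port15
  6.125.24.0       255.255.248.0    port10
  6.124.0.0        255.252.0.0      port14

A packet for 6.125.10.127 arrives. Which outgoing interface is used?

port2

Routes whose prefix contains 6.125.10.127:
  0.0.0.0/0 (default, matches everything) -> port15
  4.0.0.0/6 (4.0.0.0 - 7.255.255.255) -> port5
  6.120.0.0/13 (6.120.0.0 - 6.127.255.255) -> port8
  6.124.0.0/14 (6.124.0.0 - 6.127.255.255) -> port14
  6.125.0.0/18 (6.125.0.0 - 6.125.63.255) -> port2
More-specific entries that do NOT match:
  6.125.10.112/29 (6.125.10.112 - 6.125.10.119) does not contain 6.125.10.127
  38.125.10.120/29 (38.125.10.120 - 38.125.10.127) does not contain 6.125.10.127
  7.125.10.120/29 (7.125.10.120 - 7.125.10.127) does not contain 6.125.10.127
  6.125.10.32/27 (6.125.10.32 - 6.125.10.63) does not contain 6.125.10.127
  6.125.8.0/23 (6.125.8.0 - 6.125.9.255) does not contain 6.125.10.127
  6.125.24.0/21 (6.125.24.0 - 6.125.31.255) does not contain 6.125.10.127
Longest matching prefix is /18 -> interface port2.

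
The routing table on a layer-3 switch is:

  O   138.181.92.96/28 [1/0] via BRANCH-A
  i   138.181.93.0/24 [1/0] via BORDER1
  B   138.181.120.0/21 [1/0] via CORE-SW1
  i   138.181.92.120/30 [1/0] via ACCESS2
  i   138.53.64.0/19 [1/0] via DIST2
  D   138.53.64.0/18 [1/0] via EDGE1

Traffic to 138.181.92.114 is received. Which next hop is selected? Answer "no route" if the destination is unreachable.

no route

No entry's prefix contains 138.181.92.114; there is no default route.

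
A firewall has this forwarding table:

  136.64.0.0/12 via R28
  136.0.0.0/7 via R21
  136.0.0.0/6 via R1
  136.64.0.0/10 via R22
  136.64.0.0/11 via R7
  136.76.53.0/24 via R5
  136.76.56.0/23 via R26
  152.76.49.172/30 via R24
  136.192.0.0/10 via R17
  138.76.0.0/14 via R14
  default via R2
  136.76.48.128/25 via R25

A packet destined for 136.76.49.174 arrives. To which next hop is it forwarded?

R28

Routes whose prefix contains 136.76.49.174:
  0.0.0.0/0 (default, matches everything) -> R2
  136.0.0.0/6 (136.0.0.0 - 139.255.255.255) -> R1
  136.0.0.0/7 (136.0.0.0 - 137.255.255.255) -> R21
  136.64.0.0/10 (136.64.0.0 - 136.127.255.255) -> R22
  136.64.0.0/11 (136.64.0.0 - 136.95.255.255) -> R7
  136.64.0.0/12 (136.64.0.0 - 136.79.255.255) -> R28
More-specific entries that do NOT match:
  152.76.49.172/30 (152.76.49.172 - 152.76.49.175) does not contain 136.76.49.174
  136.76.48.128/25 (136.76.48.128 - 136.76.48.255) does not contain 136.76.49.174
  136.76.53.0/24 (136.76.53.0 - 136.76.53.255) does not contain 136.76.49.174
  136.76.56.0/23 (136.76.56.0 - 136.76.57.255) does not contain 136.76.49.174
  138.76.0.0/14 (138.76.0.0 - 138.79.255.255) does not contain 136.76.49.174
Longest matching prefix is /12 -> next hop R28.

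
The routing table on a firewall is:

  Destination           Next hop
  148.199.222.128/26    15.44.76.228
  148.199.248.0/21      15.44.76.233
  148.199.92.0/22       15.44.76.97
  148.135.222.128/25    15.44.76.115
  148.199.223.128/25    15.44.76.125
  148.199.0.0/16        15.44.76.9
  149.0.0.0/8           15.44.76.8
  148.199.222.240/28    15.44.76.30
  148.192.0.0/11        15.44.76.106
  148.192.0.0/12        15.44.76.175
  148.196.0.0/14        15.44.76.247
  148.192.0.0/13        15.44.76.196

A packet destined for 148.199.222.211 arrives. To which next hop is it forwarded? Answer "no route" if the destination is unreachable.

15.44.76.9

Routes whose prefix contains 148.199.222.211:
  148.192.0.0/11 (148.192.0.0 - 148.223.255.255) -> 15.44.76.106
  148.192.0.0/12 (148.192.0.0 - 148.207.255.255) -> 15.44.76.175
  148.192.0.0/13 (148.192.0.0 - 148.199.255.255) -> 15.44.76.196
  148.196.0.0/14 (148.196.0.0 - 148.199.255.255) -> 15.44.76.247
  148.199.0.0/16 (148.199.0.0 - 148.199.255.255) -> 15.44.76.9
More-specific entries that do NOT match:
  148.199.222.240/28 (148.199.222.240 - 148.199.222.255) does not contain 148.199.222.211
  148.199.222.128/26 (148.199.222.128 - 148.199.222.191) does not contain 148.199.222.211
  148.135.222.128/25 (148.135.222.128 - 148.135.222.255) does not contain 148.199.222.211
  148.199.223.128/25 (148.199.223.128 - 148.199.223.255) does not contain 148.199.222.211
  148.199.92.0/22 (148.199.92.0 - 148.199.95.255) does not contain 148.199.222.211
  148.199.248.0/21 (148.199.248.0 - 148.199.255.255) does not contain 148.199.222.211
Longest matching prefix is /16 -> next hop 15.44.76.9.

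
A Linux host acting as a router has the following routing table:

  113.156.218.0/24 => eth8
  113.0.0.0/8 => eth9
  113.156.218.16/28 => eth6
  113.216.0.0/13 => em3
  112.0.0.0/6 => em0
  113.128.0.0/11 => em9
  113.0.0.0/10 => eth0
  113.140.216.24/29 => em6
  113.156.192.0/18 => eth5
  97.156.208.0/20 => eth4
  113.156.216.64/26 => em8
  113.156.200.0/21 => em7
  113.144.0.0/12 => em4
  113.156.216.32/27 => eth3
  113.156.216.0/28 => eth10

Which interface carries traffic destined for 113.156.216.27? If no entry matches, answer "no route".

Routes whose prefix contains 113.156.216.27:
  112.0.0.0/6 (112.0.0.0 - 115.255.255.255) -> em0
  113.0.0.0/8 (113.0.0.0 - 113.255.255.255) -> eth9
  113.128.0.0/11 (113.128.0.0 - 113.159.255.255) -> em9
  113.144.0.0/12 (113.144.0.0 - 113.159.255.255) -> em4
  113.156.192.0/18 (113.156.192.0 - 113.156.255.255) -> eth5
More-specific entries that do NOT match:
  113.140.216.24/29 (113.140.216.24 - 113.140.216.31) does not contain 113.156.216.27
  113.156.218.16/28 (113.156.218.16 - 113.156.218.31) does not contain 113.156.216.27
  113.156.216.0/28 (113.156.216.0 - 113.156.216.15) does not contain 113.156.216.27
  113.156.216.32/27 (113.156.216.32 - 113.156.216.63) does not contain 113.156.216.27
  113.156.216.64/26 (113.156.216.64 - 113.156.216.127) does not contain 113.156.216.27
  113.156.218.0/24 (113.156.218.0 - 113.156.218.255) does not contain 113.156.216.27
  113.156.200.0/21 (113.156.200.0 - 113.156.207.255) does not contain 113.156.216.27
  97.156.208.0/20 (97.156.208.0 - 97.156.223.255) does not contain 113.156.216.27
Longest matching prefix is /18 -> interface eth5.

eth5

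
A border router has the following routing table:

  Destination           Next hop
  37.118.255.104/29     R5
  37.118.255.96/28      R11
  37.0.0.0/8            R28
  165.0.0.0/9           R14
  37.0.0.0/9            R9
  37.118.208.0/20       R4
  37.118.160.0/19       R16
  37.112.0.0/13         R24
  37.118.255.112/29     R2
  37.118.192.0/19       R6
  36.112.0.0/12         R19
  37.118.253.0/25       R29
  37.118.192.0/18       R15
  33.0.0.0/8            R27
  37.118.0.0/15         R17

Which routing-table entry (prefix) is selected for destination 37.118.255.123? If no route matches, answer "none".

37.118.192.0/18

Entries matching 37.118.255.123:
  37.0.0.0/8 (37.0.0.0 - 37.255.255.255)
  37.0.0.0/9 (37.0.0.0 - 37.127.255.255)
  37.112.0.0/13 (37.112.0.0 - 37.119.255.255)
  37.118.0.0/15 (37.118.0.0 - 37.119.255.255)
  37.118.192.0/18 (37.118.192.0 - 37.118.255.255)
Most specific is 37.118.192.0/18.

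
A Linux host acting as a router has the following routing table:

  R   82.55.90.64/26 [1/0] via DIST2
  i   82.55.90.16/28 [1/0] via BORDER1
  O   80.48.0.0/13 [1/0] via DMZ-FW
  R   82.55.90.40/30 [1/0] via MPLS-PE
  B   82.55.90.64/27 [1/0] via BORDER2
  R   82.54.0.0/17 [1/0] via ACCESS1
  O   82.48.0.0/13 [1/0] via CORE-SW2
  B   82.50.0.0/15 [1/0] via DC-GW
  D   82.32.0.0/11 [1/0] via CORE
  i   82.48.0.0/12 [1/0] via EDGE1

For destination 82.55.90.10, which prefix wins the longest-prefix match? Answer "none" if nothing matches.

82.48.0.0/13

Entries matching 82.55.90.10:
  82.32.0.0/11 (82.32.0.0 - 82.63.255.255)
  82.48.0.0/12 (82.48.0.0 - 82.63.255.255)
  82.48.0.0/13 (82.48.0.0 - 82.55.255.255)
Most specific is 82.48.0.0/13.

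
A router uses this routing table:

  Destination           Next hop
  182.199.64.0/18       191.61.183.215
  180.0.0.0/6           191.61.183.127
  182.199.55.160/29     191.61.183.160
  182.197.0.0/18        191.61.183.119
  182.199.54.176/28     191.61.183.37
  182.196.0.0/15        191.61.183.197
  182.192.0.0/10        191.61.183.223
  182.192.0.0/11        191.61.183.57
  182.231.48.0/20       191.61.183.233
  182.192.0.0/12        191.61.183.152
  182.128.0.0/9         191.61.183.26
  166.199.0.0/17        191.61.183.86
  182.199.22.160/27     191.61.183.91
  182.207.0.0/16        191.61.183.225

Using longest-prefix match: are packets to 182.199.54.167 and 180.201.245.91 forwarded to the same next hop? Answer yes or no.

no

182.199.54.167: longest match 182.192.0.0/12 -> 191.61.183.152
180.201.245.91: longest match 180.0.0.0/6 -> 191.61.183.127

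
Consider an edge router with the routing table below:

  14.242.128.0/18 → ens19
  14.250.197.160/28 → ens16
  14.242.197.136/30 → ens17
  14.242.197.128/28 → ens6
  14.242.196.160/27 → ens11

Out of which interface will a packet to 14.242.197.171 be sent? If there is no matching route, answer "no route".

no route

No entry's prefix contains 14.242.197.171; there is no default route.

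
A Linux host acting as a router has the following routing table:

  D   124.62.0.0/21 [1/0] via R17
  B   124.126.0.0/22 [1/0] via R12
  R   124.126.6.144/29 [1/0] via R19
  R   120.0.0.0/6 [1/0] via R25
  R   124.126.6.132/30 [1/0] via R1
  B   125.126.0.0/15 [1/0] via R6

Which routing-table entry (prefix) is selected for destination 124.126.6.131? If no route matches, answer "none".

124.126.6.131 is outside every listed prefix and there is no default route.

none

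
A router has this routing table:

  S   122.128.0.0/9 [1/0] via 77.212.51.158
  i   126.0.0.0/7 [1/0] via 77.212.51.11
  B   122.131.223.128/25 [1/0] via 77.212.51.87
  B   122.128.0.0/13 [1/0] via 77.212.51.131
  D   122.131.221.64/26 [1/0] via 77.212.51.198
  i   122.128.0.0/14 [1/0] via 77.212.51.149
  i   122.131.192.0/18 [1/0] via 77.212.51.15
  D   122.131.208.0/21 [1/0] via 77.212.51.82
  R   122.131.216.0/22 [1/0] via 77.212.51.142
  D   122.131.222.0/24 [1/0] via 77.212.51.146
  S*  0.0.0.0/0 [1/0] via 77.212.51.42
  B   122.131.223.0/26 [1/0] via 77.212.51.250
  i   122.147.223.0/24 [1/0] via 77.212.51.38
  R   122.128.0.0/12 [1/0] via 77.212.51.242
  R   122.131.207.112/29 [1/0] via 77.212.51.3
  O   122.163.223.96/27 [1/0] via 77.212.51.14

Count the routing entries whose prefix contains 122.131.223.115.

6

Prefixes containing 122.131.223.115:
  0.0.0.0/0 (default, matches everything)
  122.128.0.0/9 (122.128.0.0 - 122.255.255.255)
  122.128.0.0/12 (122.128.0.0 - 122.143.255.255)
  122.128.0.0/13 (122.128.0.0 - 122.135.255.255)
  122.128.0.0/14 (122.128.0.0 - 122.131.255.255)
  122.131.192.0/18 (122.131.192.0 - 122.131.255.255)
Total matching entries: 6.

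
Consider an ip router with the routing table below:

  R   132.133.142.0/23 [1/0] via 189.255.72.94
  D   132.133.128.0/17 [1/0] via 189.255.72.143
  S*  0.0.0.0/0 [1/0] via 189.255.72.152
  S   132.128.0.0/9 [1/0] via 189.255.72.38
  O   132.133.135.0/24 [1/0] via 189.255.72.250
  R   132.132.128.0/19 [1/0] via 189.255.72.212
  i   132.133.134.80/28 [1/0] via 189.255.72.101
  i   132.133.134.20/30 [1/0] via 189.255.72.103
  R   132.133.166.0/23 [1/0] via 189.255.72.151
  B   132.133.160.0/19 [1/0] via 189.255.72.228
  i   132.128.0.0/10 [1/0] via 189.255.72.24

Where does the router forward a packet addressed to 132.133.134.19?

Routes whose prefix contains 132.133.134.19:
  0.0.0.0/0 (default, matches everything) -> 189.255.72.152
  132.128.0.0/9 (132.128.0.0 - 132.255.255.255) -> 189.255.72.38
  132.128.0.0/10 (132.128.0.0 - 132.191.255.255) -> 189.255.72.24
  132.133.128.0/17 (132.133.128.0 - 132.133.255.255) -> 189.255.72.143
More-specific entries that do NOT match:
  132.133.134.20/30 (132.133.134.20 - 132.133.134.23) does not contain 132.133.134.19
  132.133.134.80/28 (132.133.134.80 - 132.133.134.95) does not contain 132.133.134.19
  132.133.135.0/24 (132.133.135.0 - 132.133.135.255) does not contain 132.133.134.19
  132.133.142.0/23 (132.133.142.0 - 132.133.143.255) does not contain 132.133.134.19
  132.133.166.0/23 (132.133.166.0 - 132.133.167.255) does not contain 132.133.134.19
  132.132.128.0/19 (132.132.128.0 - 132.132.159.255) does not contain 132.133.134.19
  132.133.160.0/19 (132.133.160.0 - 132.133.191.255) does not contain 132.133.134.19
Longest matching prefix is /17 -> next hop 189.255.72.143.

189.255.72.143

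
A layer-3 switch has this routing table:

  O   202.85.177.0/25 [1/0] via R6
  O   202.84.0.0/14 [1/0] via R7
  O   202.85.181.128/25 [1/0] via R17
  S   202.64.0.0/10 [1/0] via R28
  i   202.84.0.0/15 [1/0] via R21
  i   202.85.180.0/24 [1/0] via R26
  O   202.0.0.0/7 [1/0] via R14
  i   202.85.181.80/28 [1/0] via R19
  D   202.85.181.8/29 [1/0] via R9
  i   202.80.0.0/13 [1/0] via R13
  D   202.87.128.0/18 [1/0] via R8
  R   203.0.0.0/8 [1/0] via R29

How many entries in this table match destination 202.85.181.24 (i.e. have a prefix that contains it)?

Prefixes containing 202.85.181.24:
  202.0.0.0/7 (202.0.0.0 - 203.255.255.255)
  202.64.0.0/10 (202.64.0.0 - 202.127.255.255)
  202.80.0.0/13 (202.80.0.0 - 202.87.255.255)
  202.84.0.0/14 (202.84.0.0 - 202.87.255.255)
  202.84.0.0/15 (202.84.0.0 - 202.85.255.255)
Total matching entries: 5.

5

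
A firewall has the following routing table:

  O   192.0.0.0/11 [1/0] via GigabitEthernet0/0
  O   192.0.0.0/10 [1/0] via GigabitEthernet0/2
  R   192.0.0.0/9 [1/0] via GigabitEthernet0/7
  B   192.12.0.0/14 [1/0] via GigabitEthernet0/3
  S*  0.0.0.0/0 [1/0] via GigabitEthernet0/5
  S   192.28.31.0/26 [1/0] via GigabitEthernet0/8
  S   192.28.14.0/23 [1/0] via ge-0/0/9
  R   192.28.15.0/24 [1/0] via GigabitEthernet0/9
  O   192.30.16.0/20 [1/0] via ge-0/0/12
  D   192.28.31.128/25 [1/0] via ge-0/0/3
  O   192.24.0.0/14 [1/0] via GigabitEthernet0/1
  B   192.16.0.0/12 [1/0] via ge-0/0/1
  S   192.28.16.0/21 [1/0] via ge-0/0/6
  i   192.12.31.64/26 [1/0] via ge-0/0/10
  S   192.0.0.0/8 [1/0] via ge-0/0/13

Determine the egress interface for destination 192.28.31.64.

Routes whose prefix contains 192.28.31.64:
  0.0.0.0/0 (default, matches everything) -> GigabitEthernet0/5
  192.0.0.0/8 (192.0.0.0 - 192.255.255.255) -> ge-0/0/13
  192.0.0.0/9 (192.0.0.0 - 192.127.255.255) -> GigabitEthernet0/7
  192.0.0.0/10 (192.0.0.0 - 192.63.255.255) -> GigabitEthernet0/2
  192.0.0.0/11 (192.0.0.0 - 192.31.255.255) -> GigabitEthernet0/0
  192.16.0.0/12 (192.16.0.0 - 192.31.255.255) -> ge-0/0/1
More-specific entries that do NOT match:
  192.28.31.0/26 (192.28.31.0 - 192.28.31.63) does not contain 192.28.31.64
  192.12.31.64/26 (192.12.31.64 - 192.12.31.127) does not contain 192.28.31.64
  192.28.31.128/25 (192.28.31.128 - 192.28.31.255) does not contain 192.28.31.64
  192.28.15.0/24 (192.28.15.0 - 192.28.15.255) does not contain 192.28.31.64
  192.28.14.0/23 (192.28.14.0 - 192.28.15.255) does not contain 192.28.31.64
  192.28.16.0/21 (192.28.16.0 - 192.28.23.255) does not contain 192.28.31.64
  192.30.16.0/20 (192.30.16.0 - 192.30.31.255) does not contain 192.28.31.64
  192.12.0.0/14 (192.12.0.0 - 192.15.255.255) does not contain 192.28.31.64
  192.24.0.0/14 (192.24.0.0 - 192.27.255.255) does not contain 192.28.31.64
Longest matching prefix is /12 -> interface ge-0/0/1.

ge-0/0/1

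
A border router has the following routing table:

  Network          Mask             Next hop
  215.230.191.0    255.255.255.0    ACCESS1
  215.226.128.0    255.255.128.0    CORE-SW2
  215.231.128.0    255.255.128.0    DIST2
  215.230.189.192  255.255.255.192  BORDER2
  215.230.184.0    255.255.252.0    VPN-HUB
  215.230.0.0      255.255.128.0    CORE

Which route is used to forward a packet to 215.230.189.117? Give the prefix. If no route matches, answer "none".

none

215.230.189.117 is outside every listed prefix and there is no default route.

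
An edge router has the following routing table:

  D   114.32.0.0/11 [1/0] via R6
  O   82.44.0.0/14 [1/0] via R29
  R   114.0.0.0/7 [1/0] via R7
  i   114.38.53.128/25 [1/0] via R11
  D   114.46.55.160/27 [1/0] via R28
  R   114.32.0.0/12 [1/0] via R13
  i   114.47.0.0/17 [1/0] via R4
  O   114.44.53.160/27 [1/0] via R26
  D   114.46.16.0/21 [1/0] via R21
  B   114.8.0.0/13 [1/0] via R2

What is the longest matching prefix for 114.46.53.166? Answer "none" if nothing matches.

114.32.0.0/12

Entries matching 114.46.53.166:
  114.0.0.0/7 (114.0.0.0 - 115.255.255.255)
  114.32.0.0/11 (114.32.0.0 - 114.63.255.255)
  114.32.0.0/12 (114.32.0.0 - 114.47.255.255)
Most specific is 114.32.0.0/12.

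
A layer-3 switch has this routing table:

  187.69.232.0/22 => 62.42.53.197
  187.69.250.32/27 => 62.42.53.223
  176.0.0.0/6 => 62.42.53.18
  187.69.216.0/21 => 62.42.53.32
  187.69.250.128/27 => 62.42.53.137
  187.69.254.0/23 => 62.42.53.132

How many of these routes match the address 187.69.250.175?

0

No listed prefix contains 187.69.250.175.
Total matching entries: 0.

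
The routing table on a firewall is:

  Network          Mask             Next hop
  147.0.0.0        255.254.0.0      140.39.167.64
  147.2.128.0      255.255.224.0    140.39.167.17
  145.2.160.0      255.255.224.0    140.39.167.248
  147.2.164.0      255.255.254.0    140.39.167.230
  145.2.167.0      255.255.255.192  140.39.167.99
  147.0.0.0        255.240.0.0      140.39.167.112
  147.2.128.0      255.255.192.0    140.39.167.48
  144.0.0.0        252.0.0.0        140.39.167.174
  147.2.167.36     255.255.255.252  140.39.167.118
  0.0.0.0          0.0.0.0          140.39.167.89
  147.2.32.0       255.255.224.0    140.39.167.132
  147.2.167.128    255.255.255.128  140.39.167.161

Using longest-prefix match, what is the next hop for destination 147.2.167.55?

Routes whose prefix contains 147.2.167.55:
  0.0.0.0/0 (default, matches everything) -> 140.39.167.89
  144.0.0.0/6 (144.0.0.0 - 147.255.255.255) -> 140.39.167.174
  147.0.0.0/12 (147.0.0.0 - 147.15.255.255) -> 140.39.167.112
  147.2.128.0/18 (147.2.128.0 - 147.2.191.255) -> 140.39.167.48
More-specific entries that do NOT match:
  147.2.167.36/30 (147.2.167.36 - 147.2.167.39) does not contain 147.2.167.55
  145.2.167.0/26 (145.2.167.0 - 145.2.167.63) does not contain 147.2.167.55
  147.2.167.128/25 (147.2.167.128 - 147.2.167.255) does not contain 147.2.167.55
  147.2.164.0/23 (147.2.164.0 - 147.2.165.255) does not contain 147.2.167.55
  147.2.128.0/19 (147.2.128.0 - 147.2.159.255) does not contain 147.2.167.55
  145.2.160.0/19 (145.2.160.0 - 145.2.191.255) does not contain 147.2.167.55
  147.2.32.0/19 (147.2.32.0 - 147.2.63.255) does not contain 147.2.167.55
Longest matching prefix is /18 -> next hop 140.39.167.48.

140.39.167.48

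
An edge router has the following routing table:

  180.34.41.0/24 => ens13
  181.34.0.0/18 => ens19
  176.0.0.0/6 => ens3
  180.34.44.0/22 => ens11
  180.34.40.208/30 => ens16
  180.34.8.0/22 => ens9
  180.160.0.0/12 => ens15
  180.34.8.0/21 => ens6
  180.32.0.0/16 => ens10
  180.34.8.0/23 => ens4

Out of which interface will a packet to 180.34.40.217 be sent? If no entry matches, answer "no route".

No entry's prefix contains 180.34.40.217; there is no default route.

no route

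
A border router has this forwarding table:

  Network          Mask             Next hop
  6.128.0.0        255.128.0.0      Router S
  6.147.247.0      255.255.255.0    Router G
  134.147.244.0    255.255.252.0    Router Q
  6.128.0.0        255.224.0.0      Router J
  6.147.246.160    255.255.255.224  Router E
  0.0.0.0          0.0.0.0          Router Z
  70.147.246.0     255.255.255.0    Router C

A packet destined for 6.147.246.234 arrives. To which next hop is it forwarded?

Router J

Routes whose prefix contains 6.147.246.234:
  0.0.0.0/0 (default, matches everything) -> Router Z
  6.128.0.0/9 (6.128.0.0 - 6.255.255.255) -> Router S
  6.128.0.0/11 (6.128.0.0 - 6.159.255.255) -> Router J
More-specific entries that do NOT match:
  6.147.246.160/27 (6.147.246.160 - 6.147.246.191) does not contain 6.147.246.234
  6.147.247.0/24 (6.147.247.0 - 6.147.247.255) does not contain 6.147.246.234
  70.147.246.0/24 (70.147.246.0 - 70.147.246.255) does not contain 6.147.246.234
  134.147.244.0/22 (134.147.244.0 - 134.147.247.255) does not contain 6.147.246.234
Longest matching prefix is /11 -> next hop Router J.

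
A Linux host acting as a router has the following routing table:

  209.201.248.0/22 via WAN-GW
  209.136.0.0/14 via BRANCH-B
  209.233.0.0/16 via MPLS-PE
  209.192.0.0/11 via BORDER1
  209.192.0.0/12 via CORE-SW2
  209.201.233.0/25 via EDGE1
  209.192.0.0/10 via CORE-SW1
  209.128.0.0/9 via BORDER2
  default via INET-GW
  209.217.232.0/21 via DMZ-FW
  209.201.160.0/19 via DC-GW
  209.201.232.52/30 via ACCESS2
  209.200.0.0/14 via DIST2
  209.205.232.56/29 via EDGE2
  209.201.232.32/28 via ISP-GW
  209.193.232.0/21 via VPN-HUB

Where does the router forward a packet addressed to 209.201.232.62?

Routes whose prefix contains 209.201.232.62:
  0.0.0.0/0 (default, matches everything) -> INET-GW
  209.128.0.0/9 (209.128.0.0 - 209.255.255.255) -> BORDER2
  209.192.0.0/10 (209.192.0.0 - 209.255.255.255) -> CORE-SW1
  209.192.0.0/11 (209.192.0.0 - 209.223.255.255) -> BORDER1
  209.192.0.0/12 (209.192.0.0 - 209.207.255.255) -> CORE-SW2
  209.200.0.0/14 (209.200.0.0 - 209.203.255.255) -> DIST2
More-specific entries that do NOT match:
  209.201.232.52/30 (209.201.232.52 - 209.201.232.55) does not contain 209.201.232.62
  209.205.232.56/29 (209.205.232.56 - 209.205.232.63) does not contain 209.201.232.62
  209.201.232.32/28 (209.201.232.32 - 209.201.232.47) does not contain 209.201.232.62
  209.201.233.0/25 (209.201.233.0 - 209.201.233.127) does not contain 209.201.232.62
  209.201.248.0/22 (209.201.248.0 - 209.201.251.255) does not contain 209.201.232.62
  209.217.232.0/21 (209.217.232.0 - 209.217.239.255) does not contain 209.201.232.62
  209.193.232.0/21 (209.193.232.0 - 209.193.239.255) does not contain 209.201.232.62
  209.201.160.0/19 (209.201.160.0 - 209.201.191.255) does not contain 209.201.232.62
  209.233.0.0/16 (209.233.0.0 - 209.233.255.255) does not contain 209.201.232.62
Longest matching prefix is /14 -> next hop DIST2.

DIST2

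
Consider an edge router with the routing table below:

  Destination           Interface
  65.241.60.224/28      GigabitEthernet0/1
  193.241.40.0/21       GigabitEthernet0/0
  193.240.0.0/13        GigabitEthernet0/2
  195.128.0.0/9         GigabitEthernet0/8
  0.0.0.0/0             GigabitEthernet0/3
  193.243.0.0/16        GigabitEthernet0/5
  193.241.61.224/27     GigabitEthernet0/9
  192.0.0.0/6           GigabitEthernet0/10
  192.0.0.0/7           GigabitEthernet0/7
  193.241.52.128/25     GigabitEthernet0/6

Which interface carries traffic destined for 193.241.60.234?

GigabitEthernet0/2

Routes whose prefix contains 193.241.60.234:
  0.0.0.0/0 (default, matches everything) -> GigabitEthernet0/3
  192.0.0.0/6 (192.0.0.0 - 195.255.255.255) -> GigabitEthernet0/10
  192.0.0.0/7 (192.0.0.0 - 193.255.255.255) -> GigabitEthernet0/7
  193.240.0.0/13 (193.240.0.0 - 193.247.255.255) -> GigabitEthernet0/2
More-specific entries that do NOT match:
  65.241.60.224/28 (65.241.60.224 - 65.241.60.239) does not contain 193.241.60.234
  193.241.61.224/27 (193.241.61.224 - 193.241.61.255) does not contain 193.241.60.234
  193.241.52.128/25 (193.241.52.128 - 193.241.52.255) does not contain 193.241.60.234
  193.241.40.0/21 (193.241.40.0 - 193.241.47.255) does not contain 193.241.60.234
  193.243.0.0/16 (193.243.0.0 - 193.243.255.255) does not contain 193.241.60.234
Longest matching prefix is /13 -> interface GigabitEthernet0/2.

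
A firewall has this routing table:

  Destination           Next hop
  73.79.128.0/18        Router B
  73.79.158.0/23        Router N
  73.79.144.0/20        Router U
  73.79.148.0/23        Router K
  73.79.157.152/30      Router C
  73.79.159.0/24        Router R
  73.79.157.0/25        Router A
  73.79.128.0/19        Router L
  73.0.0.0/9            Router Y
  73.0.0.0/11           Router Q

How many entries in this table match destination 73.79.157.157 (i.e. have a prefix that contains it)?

Prefixes containing 73.79.157.157:
  73.0.0.0/9 (73.0.0.0 - 73.127.255.255)
  73.79.128.0/18 (73.79.128.0 - 73.79.191.255)
  73.79.128.0/19 (73.79.128.0 - 73.79.159.255)
  73.79.144.0/20 (73.79.144.0 - 73.79.159.255)
Total matching entries: 4.

4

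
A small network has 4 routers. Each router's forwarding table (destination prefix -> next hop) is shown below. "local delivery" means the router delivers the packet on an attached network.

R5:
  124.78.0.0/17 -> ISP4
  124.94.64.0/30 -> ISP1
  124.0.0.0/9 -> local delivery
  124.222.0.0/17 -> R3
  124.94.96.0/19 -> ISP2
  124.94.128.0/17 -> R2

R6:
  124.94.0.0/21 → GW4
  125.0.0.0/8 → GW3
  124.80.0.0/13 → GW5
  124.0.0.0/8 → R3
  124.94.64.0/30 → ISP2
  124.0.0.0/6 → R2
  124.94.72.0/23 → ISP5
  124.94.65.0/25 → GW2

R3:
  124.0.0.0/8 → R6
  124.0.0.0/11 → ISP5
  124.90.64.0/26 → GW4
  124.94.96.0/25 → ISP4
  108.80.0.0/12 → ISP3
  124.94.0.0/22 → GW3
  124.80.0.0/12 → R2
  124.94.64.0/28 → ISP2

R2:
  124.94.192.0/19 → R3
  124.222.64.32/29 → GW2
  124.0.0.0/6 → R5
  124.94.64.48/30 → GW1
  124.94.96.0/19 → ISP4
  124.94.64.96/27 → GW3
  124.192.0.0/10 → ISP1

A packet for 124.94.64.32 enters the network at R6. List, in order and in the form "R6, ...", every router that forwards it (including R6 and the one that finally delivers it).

At R6: longest match for 124.94.64.32 is 124.0.0.0/8 -> R3
At R3: longest match for 124.94.64.32 is 124.80.0.0/12 -> R2
At R2: longest match for 124.94.64.32 is 124.0.0.0/6 -> R5
At R5: longest match for 124.94.64.32 is 124.0.0.0/9 -> local delivery

R6, R3, R2, R5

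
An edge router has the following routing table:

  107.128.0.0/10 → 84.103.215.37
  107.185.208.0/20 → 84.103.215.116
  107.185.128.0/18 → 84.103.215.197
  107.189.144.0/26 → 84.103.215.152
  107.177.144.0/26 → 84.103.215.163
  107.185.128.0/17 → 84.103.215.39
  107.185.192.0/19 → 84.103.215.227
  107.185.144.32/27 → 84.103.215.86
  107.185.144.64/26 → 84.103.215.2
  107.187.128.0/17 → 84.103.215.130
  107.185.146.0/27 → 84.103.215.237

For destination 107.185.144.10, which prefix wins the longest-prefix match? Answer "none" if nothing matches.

Entries matching 107.185.144.10:
  107.128.0.0/10 (107.128.0.0 - 107.191.255.255)
  107.185.128.0/17 (107.185.128.0 - 107.185.255.255)
  107.185.128.0/18 (107.185.128.0 - 107.185.191.255)
Most specific is 107.185.128.0/18.

107.185.128.0/18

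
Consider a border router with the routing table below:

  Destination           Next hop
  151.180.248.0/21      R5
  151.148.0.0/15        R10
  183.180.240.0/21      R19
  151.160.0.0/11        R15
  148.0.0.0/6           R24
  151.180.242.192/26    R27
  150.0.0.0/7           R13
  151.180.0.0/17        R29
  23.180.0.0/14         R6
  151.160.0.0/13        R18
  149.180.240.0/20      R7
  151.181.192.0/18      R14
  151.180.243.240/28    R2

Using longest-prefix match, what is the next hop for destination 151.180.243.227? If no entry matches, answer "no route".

Routes whose prefix contains 151.180.243.227:
  148.0.0.0/6 (148.0.0.0 - 151.255.255.255) -> R24
  150.0.0.0/7 (150.0.0.0 - 151.255.255.255) -> R13
  151.160.0.0/11 (151.160.0.0 - 151.191.255.255) -> R15
More-specific entries that do NOT match:
  151.180.243.240/28 (151.180.243.240 - 151.180.243.255) does not contain 151.180.243.227
  151.180.242.192/26 (151.180.242.192 - 151.180.242.255) does not contain 151.180.243.227
  151.180.248.0/21 (151.180.248.0 - 151.180.255.255) does not contain 151.180.243.227
  183.180.240.0/21 (183.180.240.0 - 183.180.247.255) does not contain 151.180.243.227
  149.180.240.0/20 (149.180.240.0 - 149.180.255.255) does not contain 151.180.243.227
  151.181.192.0/18 (151.181.192.0 - 151.181.255.255) does not contain 151.180.243.227
  151.180.0.0/17 (151.180.0.0 - 151.180.127.255) does not contain 151.180.243.227
  151.148.0.0/15 (151.148.0.0 - 151.149.255.255) does not contain 151.180.243.227
  23.180.0.0/14 (23.180.0.0 - 23.183.255.255) does not contain 151.180.243.227
  151.160.0.0/13 (151.160.0.0 - 151.167.255.255) does not contain 151.180.243.227
Longest matching prefix is /11 -> next hop R15.

R15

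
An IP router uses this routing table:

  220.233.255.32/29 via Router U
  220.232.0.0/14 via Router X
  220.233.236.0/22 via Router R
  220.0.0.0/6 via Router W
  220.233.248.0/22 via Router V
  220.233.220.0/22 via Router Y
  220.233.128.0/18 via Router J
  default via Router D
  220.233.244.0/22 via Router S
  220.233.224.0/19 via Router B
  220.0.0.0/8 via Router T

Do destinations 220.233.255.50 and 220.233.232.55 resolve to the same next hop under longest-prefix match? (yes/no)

yes

220.233.255.50: longest match 220.233.224.0/19 -> Router B
220.233.232.55: longest match 220.233.224.0/19 -> Router B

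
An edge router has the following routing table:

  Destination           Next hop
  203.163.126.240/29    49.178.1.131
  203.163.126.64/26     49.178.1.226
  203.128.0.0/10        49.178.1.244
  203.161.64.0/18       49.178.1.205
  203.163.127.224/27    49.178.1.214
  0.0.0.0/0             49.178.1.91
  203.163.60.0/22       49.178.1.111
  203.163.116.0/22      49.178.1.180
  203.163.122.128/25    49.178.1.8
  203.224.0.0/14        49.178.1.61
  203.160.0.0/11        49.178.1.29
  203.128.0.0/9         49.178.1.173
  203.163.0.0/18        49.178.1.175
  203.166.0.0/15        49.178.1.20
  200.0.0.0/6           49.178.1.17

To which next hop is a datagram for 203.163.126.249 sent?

Routes whose prefix contains 203.163.126.249:
  0.0.0.0/0 (default, matches everything) -> 49.178.1.91
  200.0.0.0/6 (200.0.0.0 - 203.255.255.255) -> 49.178.1.17
  203.128.0.0/9 (203.128.0.0 - 203.255.255.255) -> 49.178.1.173
  203.128.0.0/10 (203.128.0.0 - 203.191.255.255) -> 49.178.1.244
  203.160.0.0/11 (203.160.0.0 - 203.191.255.255) -> 49.178.1.29
More-specific entries that do NOT match:
  203.163.126.240/29 (203.163.126.240 - 203.163.126.247) does not contain 203.163.126.249
  203.163.127.224/27 (203.163.127.224 - 203.163.127.255) does not contain 203.163.126.249
  203.163.126.64/26 (203.163.126.64 - 203.163.126.127) does not contain 203.163.126.249
  203.163.122.128/25 (203.163.122.128 - 203.163.122.255) does not contain 203.163.126.249
  203.163.60.0/22 (203.163.60.0 - 203.163.63.255) does not contain 203.163.126.249
  203.163.116.0/22 (203.163.116.0 - 203.163.119.255) does not contain 203.163.126.249
  203.161.64.0/18 (203.161.64.0 - 203.161.127.255) does not contain 203.163.126.249
  203.163.0.0/18 (203.163.0.0 - 203.163.63.255) does not contain 203.163.126.249
  203.166.0.0/15 (203.166.0.0 - 203.167.255.255) does not contain 203.163.126.249
  203.224.0.0/14 (203.224.0.0 - 203.227.255.255) does not contain 203.163.126.249
Longest matching prefix is /11 -> next hop 49.178.1.29.

49.178.1.29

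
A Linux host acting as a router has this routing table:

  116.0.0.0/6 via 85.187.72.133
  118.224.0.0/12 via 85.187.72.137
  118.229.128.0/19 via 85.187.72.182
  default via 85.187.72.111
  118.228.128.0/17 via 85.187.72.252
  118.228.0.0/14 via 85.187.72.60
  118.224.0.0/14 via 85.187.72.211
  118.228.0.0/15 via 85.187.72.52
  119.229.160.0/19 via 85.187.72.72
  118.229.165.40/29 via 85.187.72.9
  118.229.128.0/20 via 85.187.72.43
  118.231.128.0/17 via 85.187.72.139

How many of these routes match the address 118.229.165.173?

Prefixes containing 118.229.165.173:
  0.0.0.0/0 (default, matches everything)
  116.0.0.0/6 (116.0.0.0 - 119.255.255.255)
  118.224.0.0/12 (118.224.0.0 - 118.239.255.255)
  118.228.0.0/14 (118.228.0.0 - 118.231.255.255)
  118.228.0.0/15 (118.228.0.0 - 118.229.255.255)
Total matching entries: 5.

5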